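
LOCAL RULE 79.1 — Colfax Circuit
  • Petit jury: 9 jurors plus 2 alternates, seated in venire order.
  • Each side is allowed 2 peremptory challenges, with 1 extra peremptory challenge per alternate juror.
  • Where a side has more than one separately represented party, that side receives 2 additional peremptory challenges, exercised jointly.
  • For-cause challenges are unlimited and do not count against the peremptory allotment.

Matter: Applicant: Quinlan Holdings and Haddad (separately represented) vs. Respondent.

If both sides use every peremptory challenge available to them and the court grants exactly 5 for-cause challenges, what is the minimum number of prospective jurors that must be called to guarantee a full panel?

Seats to fill: 9 + 2 alternates = 11.
Peremptories — Applicant: 2 + 1×2 + 2 = 6; Respondent: 2 + 1×2 = 4; total 10.
For-cause removals: 5.
Minimum venire: 11 + 10 + 5 = 26.

26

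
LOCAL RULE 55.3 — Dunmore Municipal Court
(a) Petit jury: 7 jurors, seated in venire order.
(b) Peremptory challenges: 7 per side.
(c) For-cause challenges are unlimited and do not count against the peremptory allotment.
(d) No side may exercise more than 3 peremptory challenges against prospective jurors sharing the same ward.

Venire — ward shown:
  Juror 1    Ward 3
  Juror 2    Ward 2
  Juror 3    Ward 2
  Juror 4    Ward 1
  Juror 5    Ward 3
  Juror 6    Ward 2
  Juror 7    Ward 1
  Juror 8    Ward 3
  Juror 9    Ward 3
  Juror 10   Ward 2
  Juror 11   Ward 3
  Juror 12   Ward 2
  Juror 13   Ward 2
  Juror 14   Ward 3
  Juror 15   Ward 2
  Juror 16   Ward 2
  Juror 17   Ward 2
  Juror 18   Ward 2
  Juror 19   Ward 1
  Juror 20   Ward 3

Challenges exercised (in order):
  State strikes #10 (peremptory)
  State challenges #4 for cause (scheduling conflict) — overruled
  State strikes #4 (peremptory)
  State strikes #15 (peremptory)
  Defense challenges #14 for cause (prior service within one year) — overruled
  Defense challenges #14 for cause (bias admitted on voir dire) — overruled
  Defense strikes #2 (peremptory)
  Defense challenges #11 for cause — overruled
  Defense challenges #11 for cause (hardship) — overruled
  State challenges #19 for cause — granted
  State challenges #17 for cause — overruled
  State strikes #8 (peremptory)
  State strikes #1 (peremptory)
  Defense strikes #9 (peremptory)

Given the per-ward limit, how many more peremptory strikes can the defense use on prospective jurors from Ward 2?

Defense peremptories so far: #2, #9 — 2 of 7 used, 5 left overall.
Against Ward 2: #2 — 1 used; per-ward cap 3 leaves 2.
Binding limit: min(5, 2) = 2.

2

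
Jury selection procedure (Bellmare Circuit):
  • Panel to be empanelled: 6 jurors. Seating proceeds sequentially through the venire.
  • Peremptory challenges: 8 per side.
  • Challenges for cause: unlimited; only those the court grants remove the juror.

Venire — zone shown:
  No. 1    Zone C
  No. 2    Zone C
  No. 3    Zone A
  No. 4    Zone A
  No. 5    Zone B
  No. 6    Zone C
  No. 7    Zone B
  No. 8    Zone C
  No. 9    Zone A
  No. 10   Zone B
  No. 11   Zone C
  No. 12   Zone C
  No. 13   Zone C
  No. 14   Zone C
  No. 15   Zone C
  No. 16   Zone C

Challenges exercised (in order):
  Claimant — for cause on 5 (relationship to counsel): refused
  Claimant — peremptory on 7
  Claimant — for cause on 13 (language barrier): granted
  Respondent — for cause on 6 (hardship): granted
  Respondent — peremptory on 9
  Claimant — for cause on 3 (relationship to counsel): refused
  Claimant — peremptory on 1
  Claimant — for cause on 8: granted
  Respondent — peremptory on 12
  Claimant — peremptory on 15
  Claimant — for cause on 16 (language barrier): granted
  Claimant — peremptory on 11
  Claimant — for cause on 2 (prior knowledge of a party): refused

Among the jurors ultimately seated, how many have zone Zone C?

Removed: #1, #6, #7, #8, #9, #11, #12, #13, #15, #16.
Seated jurors 1–6: #2, #3, #4, #5, #10, #14.
Of those, in Zone C: #2, #14 → 2.

2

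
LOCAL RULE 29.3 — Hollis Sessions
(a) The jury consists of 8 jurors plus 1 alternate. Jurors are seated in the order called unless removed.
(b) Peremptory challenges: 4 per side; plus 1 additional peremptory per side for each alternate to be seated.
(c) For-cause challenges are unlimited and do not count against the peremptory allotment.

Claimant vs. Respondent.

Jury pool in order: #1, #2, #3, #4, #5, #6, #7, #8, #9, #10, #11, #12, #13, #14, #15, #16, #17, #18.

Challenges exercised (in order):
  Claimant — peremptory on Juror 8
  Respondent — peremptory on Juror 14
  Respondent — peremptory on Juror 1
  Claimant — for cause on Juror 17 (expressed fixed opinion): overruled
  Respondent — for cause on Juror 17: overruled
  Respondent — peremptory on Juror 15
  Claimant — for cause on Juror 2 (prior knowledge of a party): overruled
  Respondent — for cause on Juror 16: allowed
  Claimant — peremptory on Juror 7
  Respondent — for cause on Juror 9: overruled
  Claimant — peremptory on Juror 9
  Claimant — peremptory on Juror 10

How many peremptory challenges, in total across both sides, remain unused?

3

Claimant allotment: 4 base + 1 × 1 alternate = 5. Respondent allotment: 4 base + 1 × 1 alternate = 5.
Claimant peremptories used: #8, #7, #9, #10 — 4 (for-cause on #17, #2 don't count).
Respondent peremptories used: #14, #1, #15 — 3 (for-cause on #17, #16, #9 don't count).
Remaining: (5 − 4) + (5 − 3) = 3.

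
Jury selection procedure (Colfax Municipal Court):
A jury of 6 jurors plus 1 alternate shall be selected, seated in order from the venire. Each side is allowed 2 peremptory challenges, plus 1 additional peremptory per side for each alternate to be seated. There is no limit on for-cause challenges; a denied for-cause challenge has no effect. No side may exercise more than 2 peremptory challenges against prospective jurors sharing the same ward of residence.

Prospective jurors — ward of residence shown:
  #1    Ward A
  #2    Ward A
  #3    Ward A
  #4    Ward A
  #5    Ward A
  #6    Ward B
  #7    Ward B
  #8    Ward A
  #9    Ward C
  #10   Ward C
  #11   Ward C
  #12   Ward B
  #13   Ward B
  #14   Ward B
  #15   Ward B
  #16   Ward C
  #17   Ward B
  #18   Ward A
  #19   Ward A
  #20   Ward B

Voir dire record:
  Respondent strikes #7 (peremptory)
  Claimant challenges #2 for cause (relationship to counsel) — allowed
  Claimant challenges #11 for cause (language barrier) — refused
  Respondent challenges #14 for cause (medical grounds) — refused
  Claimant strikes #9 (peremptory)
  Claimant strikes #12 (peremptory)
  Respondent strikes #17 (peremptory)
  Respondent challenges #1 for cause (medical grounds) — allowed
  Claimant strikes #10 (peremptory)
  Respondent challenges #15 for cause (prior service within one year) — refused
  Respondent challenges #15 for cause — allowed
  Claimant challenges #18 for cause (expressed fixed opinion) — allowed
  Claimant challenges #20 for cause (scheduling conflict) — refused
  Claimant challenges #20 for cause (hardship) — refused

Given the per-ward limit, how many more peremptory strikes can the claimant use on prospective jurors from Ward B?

Claimant peremptories so far: #9, #12, #10 — 3 of 3 used, 0 left overall.
Against Ward B: #12 — 1 used; per-ward cap 2 leaves 1.
Binding limit: min(0, 1) = 0.

0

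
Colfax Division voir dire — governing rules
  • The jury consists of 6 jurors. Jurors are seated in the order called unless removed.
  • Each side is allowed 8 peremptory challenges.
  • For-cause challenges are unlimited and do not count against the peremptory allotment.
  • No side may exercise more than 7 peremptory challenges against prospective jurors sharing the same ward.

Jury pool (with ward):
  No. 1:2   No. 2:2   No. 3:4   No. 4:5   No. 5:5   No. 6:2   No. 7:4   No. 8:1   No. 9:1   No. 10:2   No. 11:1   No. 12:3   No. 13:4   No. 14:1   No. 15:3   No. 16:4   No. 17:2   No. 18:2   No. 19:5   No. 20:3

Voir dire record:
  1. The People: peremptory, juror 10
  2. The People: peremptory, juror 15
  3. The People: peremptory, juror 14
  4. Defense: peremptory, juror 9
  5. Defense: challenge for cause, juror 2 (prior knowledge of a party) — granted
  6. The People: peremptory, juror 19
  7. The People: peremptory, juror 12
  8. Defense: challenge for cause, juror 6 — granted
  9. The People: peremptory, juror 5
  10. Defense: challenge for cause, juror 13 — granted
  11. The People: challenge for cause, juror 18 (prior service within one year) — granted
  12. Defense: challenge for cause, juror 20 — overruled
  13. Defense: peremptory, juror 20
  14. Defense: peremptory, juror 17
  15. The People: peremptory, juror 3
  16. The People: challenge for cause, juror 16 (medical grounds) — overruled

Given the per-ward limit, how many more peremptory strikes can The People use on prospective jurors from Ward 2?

1

The People peremptories so far: #10, #15, #14, #19, #12, #5, #3 — 7 of 8 used, 1 left overall.
Against Ward 2: #10 — 1 used; per-ward cap 7 leaves 6.
Binding limit: min(1, 6) = 1.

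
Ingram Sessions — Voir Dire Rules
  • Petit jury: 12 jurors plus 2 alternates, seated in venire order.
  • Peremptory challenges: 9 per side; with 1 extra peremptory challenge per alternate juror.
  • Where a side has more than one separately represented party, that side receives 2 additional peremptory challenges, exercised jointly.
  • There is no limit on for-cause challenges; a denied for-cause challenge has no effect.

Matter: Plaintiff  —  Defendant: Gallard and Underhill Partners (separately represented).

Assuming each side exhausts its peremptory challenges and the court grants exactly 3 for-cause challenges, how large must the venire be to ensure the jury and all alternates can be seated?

41

Seats to fill: 12 + 2 alternates = 14.
Peremptories — Plaintiff: 9 + 1×2 = 11; Defendant: 9 + 1×2 + 2 = 13; total 24.
For-cause removals: 3.
Minimum venire: 14 + 24 + 3 = 41.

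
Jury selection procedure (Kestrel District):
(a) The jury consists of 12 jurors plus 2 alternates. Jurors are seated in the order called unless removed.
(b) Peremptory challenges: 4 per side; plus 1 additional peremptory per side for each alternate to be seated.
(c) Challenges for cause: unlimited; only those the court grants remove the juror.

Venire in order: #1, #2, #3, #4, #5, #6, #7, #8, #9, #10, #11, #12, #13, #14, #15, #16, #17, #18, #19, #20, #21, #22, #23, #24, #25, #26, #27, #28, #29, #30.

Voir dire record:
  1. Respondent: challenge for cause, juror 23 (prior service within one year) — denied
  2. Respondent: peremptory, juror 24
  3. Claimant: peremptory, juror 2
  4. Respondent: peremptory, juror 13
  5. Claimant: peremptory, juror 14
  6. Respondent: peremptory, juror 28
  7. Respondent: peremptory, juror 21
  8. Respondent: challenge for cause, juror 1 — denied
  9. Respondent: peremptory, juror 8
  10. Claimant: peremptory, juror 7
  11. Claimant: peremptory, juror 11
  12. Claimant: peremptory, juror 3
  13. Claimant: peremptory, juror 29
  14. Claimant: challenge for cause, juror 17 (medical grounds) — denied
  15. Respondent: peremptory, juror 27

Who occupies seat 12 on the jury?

19

Removed: #2, #3, #7, #8, #11, #13, #14, #21, #24, #27, #28, #29. (#1, #17, #23 stay — for-cause denied.)
Seating in order: seats 1–12 → #1, #4, #5, #6, #9, #10, #12, #15, #16, #17, #18, #19; alternates → #20, #22.
So seat 12 is #19.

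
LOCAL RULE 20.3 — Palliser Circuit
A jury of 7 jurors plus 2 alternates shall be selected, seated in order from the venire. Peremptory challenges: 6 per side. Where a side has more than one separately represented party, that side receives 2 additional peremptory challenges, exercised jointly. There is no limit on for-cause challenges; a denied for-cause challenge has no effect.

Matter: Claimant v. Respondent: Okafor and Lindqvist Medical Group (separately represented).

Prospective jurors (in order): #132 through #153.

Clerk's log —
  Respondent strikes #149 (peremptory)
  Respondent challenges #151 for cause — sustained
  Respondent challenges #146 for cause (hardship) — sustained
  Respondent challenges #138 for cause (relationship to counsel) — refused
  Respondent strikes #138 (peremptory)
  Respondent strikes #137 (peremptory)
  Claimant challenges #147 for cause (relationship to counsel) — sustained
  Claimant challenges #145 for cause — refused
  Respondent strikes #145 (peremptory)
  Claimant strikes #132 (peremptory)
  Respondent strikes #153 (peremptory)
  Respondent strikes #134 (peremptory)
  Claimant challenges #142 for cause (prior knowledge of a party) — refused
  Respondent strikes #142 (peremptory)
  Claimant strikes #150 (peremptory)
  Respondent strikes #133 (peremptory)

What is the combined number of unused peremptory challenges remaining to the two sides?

Claimant allotment: 6. Respondent allotment: 6 base + 2 multi-party = 8.
Claimant peremptories used: #132, #150 — 2 (for-cause on #147, #145, #142 don't count).
Respondent peremptories used: #149, #138, #137, #145, #153, #134, #142, #133 — 8 (for-cause on #151, #146, #138 don't count).
Remaining: (6 − 2) + (8 − 8) = 4.

4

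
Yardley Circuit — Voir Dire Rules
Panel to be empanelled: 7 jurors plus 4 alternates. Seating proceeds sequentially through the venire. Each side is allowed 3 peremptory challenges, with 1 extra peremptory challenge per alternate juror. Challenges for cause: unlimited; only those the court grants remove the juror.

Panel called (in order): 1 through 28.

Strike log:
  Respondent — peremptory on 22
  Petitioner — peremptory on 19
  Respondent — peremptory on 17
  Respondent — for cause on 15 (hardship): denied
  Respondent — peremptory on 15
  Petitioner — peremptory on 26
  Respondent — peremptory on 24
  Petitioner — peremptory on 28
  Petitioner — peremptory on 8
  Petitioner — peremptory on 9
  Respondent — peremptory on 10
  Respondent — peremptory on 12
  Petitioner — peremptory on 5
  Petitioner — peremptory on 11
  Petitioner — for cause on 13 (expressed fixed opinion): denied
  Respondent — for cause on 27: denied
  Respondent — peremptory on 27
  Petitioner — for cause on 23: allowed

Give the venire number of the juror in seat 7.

Removed: #5, #8, #9, #10, #11, #12, #15, #17, #19, #22, #23, #24, #26, #27, #28. (#13 stays — for-cause denied.)
Seating in order: seats 1–7 → #1, #2, #3, #4, #6, #7, #13; alternates → #14, #16, #18, #20.
So seat 7 is #13.

13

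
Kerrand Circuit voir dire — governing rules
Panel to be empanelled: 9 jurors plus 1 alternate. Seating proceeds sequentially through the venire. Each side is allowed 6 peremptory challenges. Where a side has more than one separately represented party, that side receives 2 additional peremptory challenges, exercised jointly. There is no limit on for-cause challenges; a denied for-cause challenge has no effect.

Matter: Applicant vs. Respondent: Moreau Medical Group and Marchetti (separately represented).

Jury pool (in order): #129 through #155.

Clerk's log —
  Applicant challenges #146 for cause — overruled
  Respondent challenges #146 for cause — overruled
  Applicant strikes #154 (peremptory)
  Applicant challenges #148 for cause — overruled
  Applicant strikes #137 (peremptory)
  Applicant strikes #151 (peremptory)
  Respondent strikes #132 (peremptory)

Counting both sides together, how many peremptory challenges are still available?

Applicant allotment: 6. Respondent allotment: 6 base + 2 multi-party = 8.
Applicant peremptories used: #154, #137, #151 — 3 (for-cause on #146, #148 don't count).
Respondent peremptories used: #132 — 1 (the for-cause on #146 doesn't count).
Remaining: (6 − 3) + (8 − 1) = 10.

10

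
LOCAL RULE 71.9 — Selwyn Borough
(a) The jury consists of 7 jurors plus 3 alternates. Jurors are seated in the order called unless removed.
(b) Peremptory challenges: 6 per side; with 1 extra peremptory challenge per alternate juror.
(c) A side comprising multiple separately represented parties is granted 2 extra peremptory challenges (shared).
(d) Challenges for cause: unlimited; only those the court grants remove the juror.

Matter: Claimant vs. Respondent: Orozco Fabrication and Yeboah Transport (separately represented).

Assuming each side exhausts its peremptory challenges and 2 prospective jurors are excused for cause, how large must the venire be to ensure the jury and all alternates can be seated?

32

Seats to fill: 7 + 3 alternates = 10.
Peremptories — Claimant: 6 + 1×3 = 9; Respondent: 6 + 1×3 + 2 = 11; total 20.
For-cause removals: 2.
Minimum venire: 10 + 20 + 2 = 32.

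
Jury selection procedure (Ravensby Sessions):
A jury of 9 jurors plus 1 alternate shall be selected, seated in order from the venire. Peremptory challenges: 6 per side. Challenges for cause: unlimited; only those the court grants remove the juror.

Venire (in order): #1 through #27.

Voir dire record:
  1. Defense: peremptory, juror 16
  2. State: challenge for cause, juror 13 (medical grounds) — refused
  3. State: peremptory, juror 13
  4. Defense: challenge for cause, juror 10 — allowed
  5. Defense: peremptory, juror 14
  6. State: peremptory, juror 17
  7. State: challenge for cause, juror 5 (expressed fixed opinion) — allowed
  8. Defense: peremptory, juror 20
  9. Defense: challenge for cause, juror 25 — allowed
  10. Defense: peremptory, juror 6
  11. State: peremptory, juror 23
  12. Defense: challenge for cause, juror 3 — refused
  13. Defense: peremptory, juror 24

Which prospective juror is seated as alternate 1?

Removed: #5, #6, #10, #13, #14, #16, #17, #20, #23, #24, #25. (#3 stays — for-cause denied.)
Filling seats in venire order through position 10: #1, #2, #3, #4, #7, #8, #9, #11, #12, #15.
So alternate 1 is #15.

15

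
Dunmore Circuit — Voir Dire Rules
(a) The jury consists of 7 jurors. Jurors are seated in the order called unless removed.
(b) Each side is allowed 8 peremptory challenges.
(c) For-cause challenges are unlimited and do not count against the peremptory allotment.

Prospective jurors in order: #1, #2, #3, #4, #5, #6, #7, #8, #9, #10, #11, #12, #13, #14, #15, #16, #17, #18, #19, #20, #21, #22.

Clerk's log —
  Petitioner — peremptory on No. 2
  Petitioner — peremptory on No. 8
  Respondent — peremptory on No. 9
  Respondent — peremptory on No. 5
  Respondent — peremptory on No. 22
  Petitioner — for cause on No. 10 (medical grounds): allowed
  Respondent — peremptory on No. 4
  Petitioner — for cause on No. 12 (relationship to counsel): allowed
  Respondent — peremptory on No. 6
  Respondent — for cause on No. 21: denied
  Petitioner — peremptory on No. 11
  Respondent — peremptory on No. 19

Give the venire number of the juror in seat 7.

Removed: #2, #4, #5, #6, #8, #9, #10, #11, #12, #19, #22. (#21 stays — for-cause denied.)
Seating in order: seats 1–7 → #1, #3, #7, #13, #14, #15, #16.
So seat 7 is #16.

16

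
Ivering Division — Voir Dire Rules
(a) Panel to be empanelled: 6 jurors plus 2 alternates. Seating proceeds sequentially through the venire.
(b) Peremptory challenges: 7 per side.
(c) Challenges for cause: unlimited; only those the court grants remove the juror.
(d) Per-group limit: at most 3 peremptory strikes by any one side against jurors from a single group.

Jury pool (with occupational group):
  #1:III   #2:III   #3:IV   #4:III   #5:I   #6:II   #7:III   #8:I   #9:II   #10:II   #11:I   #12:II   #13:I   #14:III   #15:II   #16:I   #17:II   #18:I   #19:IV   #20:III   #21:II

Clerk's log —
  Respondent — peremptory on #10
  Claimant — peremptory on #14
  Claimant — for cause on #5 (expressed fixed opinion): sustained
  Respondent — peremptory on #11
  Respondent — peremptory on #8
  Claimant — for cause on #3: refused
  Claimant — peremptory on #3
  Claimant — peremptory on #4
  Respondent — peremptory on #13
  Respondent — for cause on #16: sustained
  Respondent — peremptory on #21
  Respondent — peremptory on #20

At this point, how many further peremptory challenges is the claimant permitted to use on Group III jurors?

Claimant peremptories so far: #14, #3, #4 — 3 of 7 used, 4 left overall.
Against Group III: #14, #4 — 2 used; per-group cap 3 leaves 1.
Binding limit: min(4, 1) = 1.

1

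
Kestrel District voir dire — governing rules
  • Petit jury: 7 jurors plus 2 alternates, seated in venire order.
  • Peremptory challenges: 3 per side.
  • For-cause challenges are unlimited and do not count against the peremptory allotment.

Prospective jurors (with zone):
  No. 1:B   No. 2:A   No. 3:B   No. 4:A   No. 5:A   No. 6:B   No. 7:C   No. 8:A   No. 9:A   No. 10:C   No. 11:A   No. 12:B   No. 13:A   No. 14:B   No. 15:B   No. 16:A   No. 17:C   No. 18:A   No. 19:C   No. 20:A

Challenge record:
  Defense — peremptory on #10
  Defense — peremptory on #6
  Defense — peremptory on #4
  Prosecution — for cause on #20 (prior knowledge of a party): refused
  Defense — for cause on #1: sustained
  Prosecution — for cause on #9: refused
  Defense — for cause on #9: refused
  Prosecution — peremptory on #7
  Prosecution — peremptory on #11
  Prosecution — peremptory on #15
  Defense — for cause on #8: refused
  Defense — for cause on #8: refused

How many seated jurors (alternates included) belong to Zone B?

Removed: #1, #4, #6, #7, #10, #11, #15.
Seated (9 incl. alternates): #2, #3, #5, #8, #9, #12, #13, #14, #16.
Of those, in Zone B: #3, #12, #14 → 3.

3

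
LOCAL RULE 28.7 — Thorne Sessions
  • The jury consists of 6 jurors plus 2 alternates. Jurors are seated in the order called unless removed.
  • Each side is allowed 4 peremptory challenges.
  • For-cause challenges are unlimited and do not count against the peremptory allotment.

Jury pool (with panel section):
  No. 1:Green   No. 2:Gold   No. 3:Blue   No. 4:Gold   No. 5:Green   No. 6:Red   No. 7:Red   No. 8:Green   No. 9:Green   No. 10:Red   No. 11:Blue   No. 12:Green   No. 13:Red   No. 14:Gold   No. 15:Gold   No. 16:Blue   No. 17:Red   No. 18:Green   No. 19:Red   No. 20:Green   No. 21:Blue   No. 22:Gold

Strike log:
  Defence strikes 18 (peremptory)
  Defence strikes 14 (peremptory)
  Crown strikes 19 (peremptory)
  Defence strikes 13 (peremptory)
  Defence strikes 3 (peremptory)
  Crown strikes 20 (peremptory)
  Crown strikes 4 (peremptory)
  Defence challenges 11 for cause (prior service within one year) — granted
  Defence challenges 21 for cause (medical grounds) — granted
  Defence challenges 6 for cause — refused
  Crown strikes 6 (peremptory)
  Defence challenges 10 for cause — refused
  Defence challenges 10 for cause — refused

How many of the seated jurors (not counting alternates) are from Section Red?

Removed: #3, #4, #6, #11, #13, #14, #18, #19, #20, #21.
Seated jurors 1–6: #1, #2, #5, #7, #8, #9 (alternates #10, #12 not counted).
Of those, in Section Red: #7 → 1.

1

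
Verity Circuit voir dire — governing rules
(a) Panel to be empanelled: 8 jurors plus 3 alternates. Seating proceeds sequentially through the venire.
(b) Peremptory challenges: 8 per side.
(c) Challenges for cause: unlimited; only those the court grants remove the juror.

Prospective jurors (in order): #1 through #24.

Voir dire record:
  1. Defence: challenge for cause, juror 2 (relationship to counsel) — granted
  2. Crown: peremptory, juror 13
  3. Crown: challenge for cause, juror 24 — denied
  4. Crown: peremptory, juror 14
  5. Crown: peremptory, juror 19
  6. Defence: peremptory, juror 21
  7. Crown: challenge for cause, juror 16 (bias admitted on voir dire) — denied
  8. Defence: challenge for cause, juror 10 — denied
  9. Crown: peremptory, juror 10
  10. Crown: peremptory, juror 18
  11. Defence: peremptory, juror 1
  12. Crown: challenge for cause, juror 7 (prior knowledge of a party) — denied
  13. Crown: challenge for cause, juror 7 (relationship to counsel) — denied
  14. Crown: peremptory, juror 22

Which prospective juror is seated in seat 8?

Removed: #1, #2, #10, #13, #14, #18, #19, #21, #22. (#7, #16, #24 stay — for-cause denied.)
Seating in order: seats 1–8 → #3, #4, #5, #6, #7, #8, #9, #11; alternates → #12, #15, #16.
So seat 8 is #11.

11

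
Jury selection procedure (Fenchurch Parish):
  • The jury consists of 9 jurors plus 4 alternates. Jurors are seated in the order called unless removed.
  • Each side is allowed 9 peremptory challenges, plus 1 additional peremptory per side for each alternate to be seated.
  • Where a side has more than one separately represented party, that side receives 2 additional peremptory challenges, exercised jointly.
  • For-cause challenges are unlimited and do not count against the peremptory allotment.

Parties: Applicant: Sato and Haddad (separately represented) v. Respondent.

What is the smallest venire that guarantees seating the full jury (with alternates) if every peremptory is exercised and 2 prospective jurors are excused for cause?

Seats to fill: 9 + 4 alternates = 13.
Peremptories — Applicant: 9 + 1×4 + 2 = 15; Respondent: 9 + 1×4 = 13; total 28.
For-cause removals: 2.
Minimum venire: 13 + 28 + 2 = 43.

43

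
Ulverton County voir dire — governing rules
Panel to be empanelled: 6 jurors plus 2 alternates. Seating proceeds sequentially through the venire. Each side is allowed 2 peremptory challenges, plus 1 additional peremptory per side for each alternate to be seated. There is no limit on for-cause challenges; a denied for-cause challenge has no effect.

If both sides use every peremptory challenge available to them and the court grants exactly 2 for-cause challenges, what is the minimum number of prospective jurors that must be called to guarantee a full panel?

18

Seats to fill: 6 + 2 alternates = 8.
Peremptories: 2 + 1×2 = 4 per side × 2 sides = 8.
For-cause removals: 2.
Minimum venire: 8 + 8 + 2 = 18.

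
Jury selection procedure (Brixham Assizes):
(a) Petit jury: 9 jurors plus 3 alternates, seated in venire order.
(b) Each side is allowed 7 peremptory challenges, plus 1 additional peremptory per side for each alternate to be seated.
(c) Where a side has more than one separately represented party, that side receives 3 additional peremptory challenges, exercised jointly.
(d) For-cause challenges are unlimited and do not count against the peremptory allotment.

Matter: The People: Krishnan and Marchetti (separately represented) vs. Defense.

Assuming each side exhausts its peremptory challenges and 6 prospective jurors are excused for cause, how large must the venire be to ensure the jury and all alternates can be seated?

Seats to fill: 9 + 3 alternates = 12.
Peremptories — The People: 7 + 1×3 + 3 = 13; Defense: 7 + 1×3 = 10; total 23.
For-cause removals: 6.
Minimum venire: 12 + 23 + 6 = 41.

41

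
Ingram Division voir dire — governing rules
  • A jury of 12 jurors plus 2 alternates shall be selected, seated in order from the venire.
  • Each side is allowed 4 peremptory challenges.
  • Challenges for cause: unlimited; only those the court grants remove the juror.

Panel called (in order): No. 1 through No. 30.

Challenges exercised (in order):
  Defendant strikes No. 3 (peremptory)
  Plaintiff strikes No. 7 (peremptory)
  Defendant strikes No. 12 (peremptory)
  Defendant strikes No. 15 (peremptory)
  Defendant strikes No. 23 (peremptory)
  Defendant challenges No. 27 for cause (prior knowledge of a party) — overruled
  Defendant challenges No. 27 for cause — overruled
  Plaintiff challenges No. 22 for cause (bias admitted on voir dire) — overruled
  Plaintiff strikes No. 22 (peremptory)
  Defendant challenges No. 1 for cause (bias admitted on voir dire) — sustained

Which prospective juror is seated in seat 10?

14

Removed: #1, #3, #7, #12, #15, #22, #23. (#27 stays — for-cause denied.)
Filling seats in venire order through position 10: #2, #4, #5, #6, #8, #9, #10, #11, #13, #14.
So seat 10 is #14.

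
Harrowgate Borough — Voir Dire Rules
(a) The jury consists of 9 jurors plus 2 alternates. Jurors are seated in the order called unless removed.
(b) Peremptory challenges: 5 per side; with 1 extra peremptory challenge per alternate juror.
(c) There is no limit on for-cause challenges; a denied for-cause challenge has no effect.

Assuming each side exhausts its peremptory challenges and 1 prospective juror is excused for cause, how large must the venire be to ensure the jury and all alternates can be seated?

Seats to fill: 9 + 2 alternates = 11.
Peremptories: 5 + 1×2 = 7 per side × 2 sides = 14.
For-cause removals: 1.
Minimum venire: 11 + 14 + 1 = 26.

26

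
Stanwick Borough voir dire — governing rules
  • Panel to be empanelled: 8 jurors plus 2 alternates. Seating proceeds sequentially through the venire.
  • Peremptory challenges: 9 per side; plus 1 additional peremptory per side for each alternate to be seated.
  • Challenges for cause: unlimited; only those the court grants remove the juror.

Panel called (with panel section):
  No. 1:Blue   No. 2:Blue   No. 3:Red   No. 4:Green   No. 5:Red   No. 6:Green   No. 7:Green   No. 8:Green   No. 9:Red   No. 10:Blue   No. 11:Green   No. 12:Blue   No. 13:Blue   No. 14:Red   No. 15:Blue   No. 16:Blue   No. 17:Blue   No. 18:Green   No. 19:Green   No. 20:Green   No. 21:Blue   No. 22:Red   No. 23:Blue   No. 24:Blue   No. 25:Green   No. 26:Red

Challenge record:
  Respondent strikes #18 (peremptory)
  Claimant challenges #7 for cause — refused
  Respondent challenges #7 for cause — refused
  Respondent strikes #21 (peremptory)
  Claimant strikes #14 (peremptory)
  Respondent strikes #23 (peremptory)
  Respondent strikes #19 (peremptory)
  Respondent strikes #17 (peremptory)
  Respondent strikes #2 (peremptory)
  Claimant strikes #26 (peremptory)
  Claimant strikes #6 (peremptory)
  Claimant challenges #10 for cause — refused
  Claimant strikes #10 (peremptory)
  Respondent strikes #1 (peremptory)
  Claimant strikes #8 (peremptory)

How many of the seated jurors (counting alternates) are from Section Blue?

4

Removed: #1, #2, #6, #8, #10, #14, #17, #18, #19, #21, #23, #26.
Seated (10 incl. alternates): #3, #4, #5, #7, #9, #11, #12, #13, #15, #16.
Of those, in Section Blue: #12, #13, #15, #16 → 4.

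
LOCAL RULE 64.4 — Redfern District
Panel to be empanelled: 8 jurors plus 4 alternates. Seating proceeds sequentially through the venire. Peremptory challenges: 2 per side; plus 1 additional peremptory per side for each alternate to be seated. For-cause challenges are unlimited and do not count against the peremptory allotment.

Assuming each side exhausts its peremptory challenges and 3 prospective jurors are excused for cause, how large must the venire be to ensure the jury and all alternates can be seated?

27

Seats to fill: 8 + 4 alternates = 12.
Peremptories: 2 + 1×4 = 6 per side × 2 sides = 12.
For-cause removals: 3.
Minimum venire: 12 + 12 + 3 = 27.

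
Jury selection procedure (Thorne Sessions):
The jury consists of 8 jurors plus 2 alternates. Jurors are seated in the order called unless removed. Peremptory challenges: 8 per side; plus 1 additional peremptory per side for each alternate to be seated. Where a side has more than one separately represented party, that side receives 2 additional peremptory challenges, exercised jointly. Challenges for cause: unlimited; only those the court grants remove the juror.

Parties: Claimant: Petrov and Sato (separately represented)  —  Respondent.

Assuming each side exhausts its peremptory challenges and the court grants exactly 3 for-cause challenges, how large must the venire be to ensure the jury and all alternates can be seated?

35

Seats to fill: 8 + 2 alternates = 10.
Peremptories — Claimant: 8 + 1×2 + 2 = 12; Respondent: 8 + 1×2 = 10; total 22.
For-cause removals: 3.
Minimum venire: 10 + 22 + 3 = 35.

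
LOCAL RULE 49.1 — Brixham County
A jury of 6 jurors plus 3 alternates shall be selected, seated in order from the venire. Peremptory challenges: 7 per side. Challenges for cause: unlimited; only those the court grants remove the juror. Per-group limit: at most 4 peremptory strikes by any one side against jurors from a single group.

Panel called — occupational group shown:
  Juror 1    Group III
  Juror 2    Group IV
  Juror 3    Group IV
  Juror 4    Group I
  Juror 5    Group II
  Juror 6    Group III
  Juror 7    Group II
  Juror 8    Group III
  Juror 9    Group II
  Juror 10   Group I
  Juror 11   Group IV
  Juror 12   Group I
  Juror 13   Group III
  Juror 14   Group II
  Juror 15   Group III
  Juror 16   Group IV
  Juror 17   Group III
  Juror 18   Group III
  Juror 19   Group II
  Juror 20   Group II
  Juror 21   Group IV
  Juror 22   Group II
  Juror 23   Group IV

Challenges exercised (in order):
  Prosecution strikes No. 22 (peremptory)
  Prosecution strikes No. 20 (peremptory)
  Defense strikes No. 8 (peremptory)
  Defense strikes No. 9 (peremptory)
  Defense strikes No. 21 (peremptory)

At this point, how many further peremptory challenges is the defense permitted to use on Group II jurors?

Defense peremptories so far: #8, #9, #21 — 3 of 7 used, 4 left overall.
Against Group II: #9 — 1 used; per-group cap 4 leaves 3.
Binding limit: min(4, 3) = 3.

3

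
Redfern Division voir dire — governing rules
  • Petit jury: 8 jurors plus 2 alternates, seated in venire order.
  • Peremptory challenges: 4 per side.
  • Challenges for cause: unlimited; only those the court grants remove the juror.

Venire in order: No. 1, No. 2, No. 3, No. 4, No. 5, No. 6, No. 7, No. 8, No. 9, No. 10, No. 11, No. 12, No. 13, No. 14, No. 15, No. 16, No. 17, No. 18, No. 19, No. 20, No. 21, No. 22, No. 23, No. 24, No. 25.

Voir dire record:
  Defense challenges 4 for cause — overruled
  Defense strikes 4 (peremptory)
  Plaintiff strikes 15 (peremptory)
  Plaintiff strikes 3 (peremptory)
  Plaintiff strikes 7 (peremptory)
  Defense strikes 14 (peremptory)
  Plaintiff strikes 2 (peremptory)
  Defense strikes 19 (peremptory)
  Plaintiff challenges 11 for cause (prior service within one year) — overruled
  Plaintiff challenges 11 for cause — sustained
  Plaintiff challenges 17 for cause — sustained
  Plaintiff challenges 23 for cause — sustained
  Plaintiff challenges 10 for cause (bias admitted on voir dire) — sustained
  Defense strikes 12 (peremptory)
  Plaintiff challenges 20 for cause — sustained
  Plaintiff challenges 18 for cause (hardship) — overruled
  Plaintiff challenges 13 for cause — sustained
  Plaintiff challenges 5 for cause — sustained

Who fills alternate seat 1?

Removed: #2, #3, #4, #5, #7, #10, #11, #12, #13, #14, #15, #17, #19, #20, #23. (#18 stays — for-cause denied.)
Seating in order: seats 1–8 → #1, #6, #8, #9, #16, #18, #21, #22; alternates → #24, #25.
So alternate 1 is #24.

24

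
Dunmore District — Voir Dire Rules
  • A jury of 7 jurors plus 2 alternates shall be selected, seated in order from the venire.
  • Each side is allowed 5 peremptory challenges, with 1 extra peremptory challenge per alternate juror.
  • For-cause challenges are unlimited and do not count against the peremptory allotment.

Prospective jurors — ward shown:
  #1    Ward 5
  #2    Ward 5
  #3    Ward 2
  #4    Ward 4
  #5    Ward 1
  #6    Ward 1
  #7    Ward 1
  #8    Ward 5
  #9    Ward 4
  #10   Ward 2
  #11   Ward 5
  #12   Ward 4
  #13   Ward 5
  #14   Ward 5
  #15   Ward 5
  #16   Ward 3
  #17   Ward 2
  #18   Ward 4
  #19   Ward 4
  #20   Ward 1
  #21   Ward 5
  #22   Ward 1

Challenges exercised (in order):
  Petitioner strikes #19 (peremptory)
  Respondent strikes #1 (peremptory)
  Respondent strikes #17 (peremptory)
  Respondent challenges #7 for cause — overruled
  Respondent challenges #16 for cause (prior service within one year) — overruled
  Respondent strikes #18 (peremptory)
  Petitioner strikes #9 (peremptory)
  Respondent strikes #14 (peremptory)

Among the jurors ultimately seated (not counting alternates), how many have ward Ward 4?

Removed: #1, #9, #14, #17, #18, #19.
Seated jurors 1–7: #2, #3, #4, #5, #6, #7, #8 (alternates #10, #11 not counted).
Of those, in Ward 4: #4 → 1.

1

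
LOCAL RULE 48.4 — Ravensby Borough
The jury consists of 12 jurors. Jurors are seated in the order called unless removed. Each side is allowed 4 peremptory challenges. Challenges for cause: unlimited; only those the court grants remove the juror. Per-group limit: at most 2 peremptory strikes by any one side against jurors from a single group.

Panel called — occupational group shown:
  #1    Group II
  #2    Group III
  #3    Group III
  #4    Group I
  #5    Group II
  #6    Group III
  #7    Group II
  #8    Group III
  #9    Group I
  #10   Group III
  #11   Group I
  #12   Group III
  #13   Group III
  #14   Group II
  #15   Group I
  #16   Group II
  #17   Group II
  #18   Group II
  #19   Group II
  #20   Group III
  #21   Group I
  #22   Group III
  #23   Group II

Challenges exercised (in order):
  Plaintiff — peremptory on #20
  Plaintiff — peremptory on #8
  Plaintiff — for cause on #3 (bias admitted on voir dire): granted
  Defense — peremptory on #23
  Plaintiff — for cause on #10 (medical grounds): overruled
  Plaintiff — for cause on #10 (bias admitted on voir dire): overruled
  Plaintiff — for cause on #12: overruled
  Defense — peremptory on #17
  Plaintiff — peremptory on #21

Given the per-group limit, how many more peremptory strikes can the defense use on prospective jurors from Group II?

0

Defense peremptories so far: #23, #17 — 2 of 4 used, 2 left overall.
Against Group II: #23, #17 — 2 used; per-group cap 2 leaves 0.
Binding limit: min(2, 0) = 0.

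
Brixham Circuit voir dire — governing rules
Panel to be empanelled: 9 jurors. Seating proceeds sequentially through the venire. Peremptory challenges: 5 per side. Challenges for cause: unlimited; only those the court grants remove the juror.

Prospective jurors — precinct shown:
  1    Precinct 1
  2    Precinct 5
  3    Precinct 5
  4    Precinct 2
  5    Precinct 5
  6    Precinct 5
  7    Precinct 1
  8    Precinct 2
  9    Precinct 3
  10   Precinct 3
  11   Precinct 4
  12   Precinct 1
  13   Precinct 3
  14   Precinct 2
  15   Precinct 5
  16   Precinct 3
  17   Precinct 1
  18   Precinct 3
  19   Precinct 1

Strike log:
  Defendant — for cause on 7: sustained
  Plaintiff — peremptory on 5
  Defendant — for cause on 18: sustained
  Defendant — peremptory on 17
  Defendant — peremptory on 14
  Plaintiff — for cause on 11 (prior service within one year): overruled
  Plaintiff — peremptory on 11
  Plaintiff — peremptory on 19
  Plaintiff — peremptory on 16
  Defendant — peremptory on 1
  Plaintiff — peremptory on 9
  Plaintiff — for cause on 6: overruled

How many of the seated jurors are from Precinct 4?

Removed: #1, #5, #7, #9, #11, #14, #16, #17, #18, #19.
Seated jurors 1–9: #2, #3, #4, #6, #8, #10, #12, #13, #15.
None of those are in Precinct 4 → 0.

0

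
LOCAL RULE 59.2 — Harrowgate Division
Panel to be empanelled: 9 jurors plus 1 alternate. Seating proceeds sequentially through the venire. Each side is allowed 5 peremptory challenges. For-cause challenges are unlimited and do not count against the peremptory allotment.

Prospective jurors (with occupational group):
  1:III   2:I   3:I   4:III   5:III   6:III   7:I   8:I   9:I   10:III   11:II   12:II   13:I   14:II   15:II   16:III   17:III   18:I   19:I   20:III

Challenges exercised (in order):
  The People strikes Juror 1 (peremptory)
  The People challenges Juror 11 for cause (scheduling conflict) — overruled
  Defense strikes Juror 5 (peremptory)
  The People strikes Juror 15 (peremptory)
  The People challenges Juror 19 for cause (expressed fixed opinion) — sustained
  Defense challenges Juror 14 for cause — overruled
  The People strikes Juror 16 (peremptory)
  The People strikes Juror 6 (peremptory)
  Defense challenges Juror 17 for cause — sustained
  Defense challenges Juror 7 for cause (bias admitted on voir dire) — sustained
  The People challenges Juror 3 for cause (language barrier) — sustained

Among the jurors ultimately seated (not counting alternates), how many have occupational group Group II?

3

Removed: #1, #3, #5, #6, #7, #15, #16, #17, #19.
Seated jurors 1–9: #2, #4, #8, #9, #10, #11, #12, #13, #14 (alternates #18 not counted).
Of those, in Group II: #11, #12, #14 → 3.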